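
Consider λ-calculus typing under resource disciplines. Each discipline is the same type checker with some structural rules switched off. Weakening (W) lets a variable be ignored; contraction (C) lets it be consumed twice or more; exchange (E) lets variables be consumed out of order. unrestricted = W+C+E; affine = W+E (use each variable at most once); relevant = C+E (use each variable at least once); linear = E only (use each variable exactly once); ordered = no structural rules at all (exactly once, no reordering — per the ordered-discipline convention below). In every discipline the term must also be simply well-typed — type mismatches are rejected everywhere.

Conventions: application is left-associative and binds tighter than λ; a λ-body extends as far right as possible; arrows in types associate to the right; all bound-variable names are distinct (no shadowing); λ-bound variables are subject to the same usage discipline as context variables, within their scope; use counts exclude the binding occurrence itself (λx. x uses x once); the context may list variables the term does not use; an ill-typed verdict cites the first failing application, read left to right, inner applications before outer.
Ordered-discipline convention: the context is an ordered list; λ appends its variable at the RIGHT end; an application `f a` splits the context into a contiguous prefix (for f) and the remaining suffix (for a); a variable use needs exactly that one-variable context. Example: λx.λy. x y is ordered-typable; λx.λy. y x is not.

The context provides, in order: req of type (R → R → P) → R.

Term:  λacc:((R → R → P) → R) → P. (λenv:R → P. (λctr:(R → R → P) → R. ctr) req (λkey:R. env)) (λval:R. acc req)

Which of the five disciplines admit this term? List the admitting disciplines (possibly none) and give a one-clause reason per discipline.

accepted by: unrestricted
use counts: req ×2; acc [bound] ×1; env [bound] ×1; ctr [bound] ×1; key [bound] ×0; val [bound] ×0
order of uses: ctr, req, env, acc, req
typing: well-typed at (((R → R → P) → R) → P) → R
ordered: ✗, req ×2 used more than once (contraction); key, val never used (weakening)
linear: ✗, req ×2 used more than once (contraction); key, val never used (weakening)
affine: ✗, req ×2 used more than once (contraction)
relevant: ✗, key, val never used (weakening)
unrestricted: ✓, typability at (((R → R → P) → R) → P) → R is all that's needed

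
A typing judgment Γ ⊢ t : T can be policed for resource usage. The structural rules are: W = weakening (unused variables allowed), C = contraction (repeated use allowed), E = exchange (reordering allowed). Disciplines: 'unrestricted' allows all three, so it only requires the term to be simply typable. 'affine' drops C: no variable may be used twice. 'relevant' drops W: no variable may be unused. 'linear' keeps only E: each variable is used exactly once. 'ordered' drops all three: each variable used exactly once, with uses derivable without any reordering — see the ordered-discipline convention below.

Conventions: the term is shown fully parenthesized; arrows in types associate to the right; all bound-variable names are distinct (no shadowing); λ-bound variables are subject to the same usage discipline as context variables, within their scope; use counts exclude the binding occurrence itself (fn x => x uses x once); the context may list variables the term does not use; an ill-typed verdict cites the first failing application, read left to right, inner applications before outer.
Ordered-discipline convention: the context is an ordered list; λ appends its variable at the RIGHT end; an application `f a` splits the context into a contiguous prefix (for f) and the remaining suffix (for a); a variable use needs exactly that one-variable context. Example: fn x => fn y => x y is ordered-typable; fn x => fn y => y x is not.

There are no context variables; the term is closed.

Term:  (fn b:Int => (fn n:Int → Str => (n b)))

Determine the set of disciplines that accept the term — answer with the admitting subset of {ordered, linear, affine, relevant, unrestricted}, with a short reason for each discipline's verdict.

admitted in: linear, affine, relevant, unrestricted
variable uses: b [bound]=1, n [bound]=1
uses in reading order: n, b
typing: well-typed at Int → (Int → Str) → Str
ordered: ✗ — no contiguous prefix/suffix split fits n, b
linear: ✓ — each of b, n used exactly once
affine: ✓ — at most one use each (b, n)
relevant: ✓ — b, n: all used, weakening unneeded
unrestricted: ✓ — typability at Int → (Int → Str) → Str is all that's needed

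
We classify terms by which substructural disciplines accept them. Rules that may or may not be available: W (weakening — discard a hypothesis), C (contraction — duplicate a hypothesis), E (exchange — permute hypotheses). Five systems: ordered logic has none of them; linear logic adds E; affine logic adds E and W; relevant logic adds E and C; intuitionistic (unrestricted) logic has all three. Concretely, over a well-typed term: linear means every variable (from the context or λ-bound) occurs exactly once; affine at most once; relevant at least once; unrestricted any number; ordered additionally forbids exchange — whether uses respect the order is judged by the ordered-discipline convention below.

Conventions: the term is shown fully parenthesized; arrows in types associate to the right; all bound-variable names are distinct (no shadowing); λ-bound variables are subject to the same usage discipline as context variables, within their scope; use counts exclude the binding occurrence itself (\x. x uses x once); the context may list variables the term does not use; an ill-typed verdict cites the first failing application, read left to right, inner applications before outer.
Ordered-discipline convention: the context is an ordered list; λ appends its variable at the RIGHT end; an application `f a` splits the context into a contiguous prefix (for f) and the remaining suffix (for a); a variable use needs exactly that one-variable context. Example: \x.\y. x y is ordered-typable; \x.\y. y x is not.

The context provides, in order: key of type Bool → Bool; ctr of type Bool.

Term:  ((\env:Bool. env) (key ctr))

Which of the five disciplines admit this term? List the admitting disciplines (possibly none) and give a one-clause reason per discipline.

admitted by: ordered, linear, affine, relevant, unrestricted
variable uses: key=1, ctr=1, env (bound)=1
uses in reading order: env, key, ctr
typing: ✓ — Bool
ordered: ✓ — key, ctr, env: once each, no exchange needed
linear: ✓ — single use per variable (key, ctr, env)
affine: ✓ — no duplicate uses among key, ctr, env
relevant: ✓ — none of key, ctr, env goes unused
unrestricted: ✓ — type-checks (Bool) and nothing is barred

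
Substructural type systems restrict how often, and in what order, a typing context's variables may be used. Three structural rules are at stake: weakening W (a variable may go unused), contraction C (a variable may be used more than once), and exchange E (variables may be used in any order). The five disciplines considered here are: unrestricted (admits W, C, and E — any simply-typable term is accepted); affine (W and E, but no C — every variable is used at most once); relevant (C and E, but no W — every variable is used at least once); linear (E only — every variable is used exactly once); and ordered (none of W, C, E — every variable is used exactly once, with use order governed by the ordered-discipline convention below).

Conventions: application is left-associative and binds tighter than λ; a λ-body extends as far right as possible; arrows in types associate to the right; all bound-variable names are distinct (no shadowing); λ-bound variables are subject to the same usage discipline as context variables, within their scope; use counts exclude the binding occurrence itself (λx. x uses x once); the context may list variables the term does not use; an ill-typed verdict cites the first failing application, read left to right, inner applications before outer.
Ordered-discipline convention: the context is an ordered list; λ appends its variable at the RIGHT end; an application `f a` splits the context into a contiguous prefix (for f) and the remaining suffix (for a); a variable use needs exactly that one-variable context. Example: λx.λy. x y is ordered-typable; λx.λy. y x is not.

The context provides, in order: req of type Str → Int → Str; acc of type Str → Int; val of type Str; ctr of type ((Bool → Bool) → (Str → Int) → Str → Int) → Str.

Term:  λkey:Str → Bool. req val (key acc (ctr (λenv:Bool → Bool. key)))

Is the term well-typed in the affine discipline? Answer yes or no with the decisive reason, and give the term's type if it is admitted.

no — a type mismatch blocks all five
use counts: req: 1×, acc: 1×, val: 1×, ctr: 1×, key (λ-bound): 2×, env (λ-bound): 0×
order of uses: req, val, key, acc, ctr, key
typing: ill-typed: a function awaiting Str gets Str → Int
per-discipline verdicts: ordered ✗ | linear ✗ | affine ✗ | relevant ✗ | unrestricted ✗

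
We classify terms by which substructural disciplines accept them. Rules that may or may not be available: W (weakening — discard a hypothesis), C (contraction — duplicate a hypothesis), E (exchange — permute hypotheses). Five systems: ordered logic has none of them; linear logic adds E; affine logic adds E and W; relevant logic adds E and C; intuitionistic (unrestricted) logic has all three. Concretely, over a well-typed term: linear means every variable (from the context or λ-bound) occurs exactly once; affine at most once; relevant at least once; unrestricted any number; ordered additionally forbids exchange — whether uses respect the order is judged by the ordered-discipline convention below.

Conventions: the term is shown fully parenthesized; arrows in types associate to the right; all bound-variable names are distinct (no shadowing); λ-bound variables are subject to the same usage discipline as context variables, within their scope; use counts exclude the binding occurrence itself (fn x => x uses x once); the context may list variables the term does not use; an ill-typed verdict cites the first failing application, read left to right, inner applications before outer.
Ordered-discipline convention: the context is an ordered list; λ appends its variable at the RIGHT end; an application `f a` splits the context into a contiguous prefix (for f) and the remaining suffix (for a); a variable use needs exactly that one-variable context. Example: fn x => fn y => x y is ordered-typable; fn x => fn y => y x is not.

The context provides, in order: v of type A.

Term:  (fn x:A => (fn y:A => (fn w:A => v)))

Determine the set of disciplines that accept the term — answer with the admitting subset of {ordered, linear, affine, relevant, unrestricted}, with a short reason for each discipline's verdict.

admitted by: affine, unrestricted
usage: v: 1×, x (λ-bound): 0×, y (λ-bound): 0×, w (λ-bound): 0×
order of uses: v
typing: the term checks, with type A → A → A → A
ordered: ✗, x, y, w left unused
linear: ✗, x, y, w left unused
affine: ✓, v, x, y, w: no repeats, contraction unneeded
relevant: ✗, x, y, w left unused
unrestricted: ✓, well-typed at A → A → A → A; no restrictions here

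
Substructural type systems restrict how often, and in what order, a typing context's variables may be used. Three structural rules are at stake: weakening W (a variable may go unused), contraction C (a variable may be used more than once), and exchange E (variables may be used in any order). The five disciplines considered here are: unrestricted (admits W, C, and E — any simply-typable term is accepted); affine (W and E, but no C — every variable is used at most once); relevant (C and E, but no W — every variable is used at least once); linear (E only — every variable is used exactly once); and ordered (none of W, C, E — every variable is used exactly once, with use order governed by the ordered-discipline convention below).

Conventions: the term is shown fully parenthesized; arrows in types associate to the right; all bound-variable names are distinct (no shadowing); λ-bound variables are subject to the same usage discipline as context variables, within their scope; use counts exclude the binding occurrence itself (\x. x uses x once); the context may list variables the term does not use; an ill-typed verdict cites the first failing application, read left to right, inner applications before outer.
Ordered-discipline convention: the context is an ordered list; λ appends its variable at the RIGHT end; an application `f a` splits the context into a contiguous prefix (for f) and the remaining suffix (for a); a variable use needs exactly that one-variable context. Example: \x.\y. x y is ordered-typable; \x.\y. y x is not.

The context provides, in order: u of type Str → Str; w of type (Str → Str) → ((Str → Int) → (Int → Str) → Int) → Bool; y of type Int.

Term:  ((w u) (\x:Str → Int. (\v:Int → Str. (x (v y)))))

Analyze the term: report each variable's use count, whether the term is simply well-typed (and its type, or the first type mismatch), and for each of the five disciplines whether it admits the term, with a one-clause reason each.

usage: u ×1, w ×1, y ×1, x [bound] ×1, v [bound] ×1
use order (left to right): w, u, x, v, y
typing: well-typed at Bool
ordered ✗ (needs exchange: uses follow w, u, x, v, y)
linear ✓ (each of u, w, y, x, v used exactly once)
affine ✓ (u, w, y, x, v: no repeats, contraction unneeded)
relevant ✓ (at least one use each (u, w, y, x, v))
unrestricted ✓ (type-checks (Bool) and nothing is barred)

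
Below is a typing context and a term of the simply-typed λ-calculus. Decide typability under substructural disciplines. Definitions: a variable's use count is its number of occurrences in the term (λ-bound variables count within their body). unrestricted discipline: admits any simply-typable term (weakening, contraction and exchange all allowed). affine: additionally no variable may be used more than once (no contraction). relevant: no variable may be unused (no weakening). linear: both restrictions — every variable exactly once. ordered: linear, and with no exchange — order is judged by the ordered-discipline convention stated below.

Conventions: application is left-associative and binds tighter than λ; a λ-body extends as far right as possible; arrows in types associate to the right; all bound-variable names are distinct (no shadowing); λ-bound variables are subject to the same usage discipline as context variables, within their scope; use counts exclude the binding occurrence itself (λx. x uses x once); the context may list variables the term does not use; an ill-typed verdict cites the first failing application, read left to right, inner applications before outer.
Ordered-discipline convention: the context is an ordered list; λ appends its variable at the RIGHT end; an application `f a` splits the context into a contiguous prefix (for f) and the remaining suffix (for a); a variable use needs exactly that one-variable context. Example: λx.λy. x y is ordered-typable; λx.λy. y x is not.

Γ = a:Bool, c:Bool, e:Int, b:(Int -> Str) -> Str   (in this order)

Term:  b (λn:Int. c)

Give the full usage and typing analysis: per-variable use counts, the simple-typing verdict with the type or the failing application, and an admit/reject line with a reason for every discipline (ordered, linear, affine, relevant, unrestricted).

usage: a: 0×, c: 1×, e: 0×, b: 1×, n (bound): 0×
uses in reading order: b, c
typing: ill-typed: argument of type Int -> Bool where Int -> Str is required
ordered: ✗, a type mismatch blocks all five
linear: ✗, the type mismatch rejects it
affine: ✗, not simply typable
relevant: ✗, fails simple typing
unrestricted: ✗, a type mismatch blocks all five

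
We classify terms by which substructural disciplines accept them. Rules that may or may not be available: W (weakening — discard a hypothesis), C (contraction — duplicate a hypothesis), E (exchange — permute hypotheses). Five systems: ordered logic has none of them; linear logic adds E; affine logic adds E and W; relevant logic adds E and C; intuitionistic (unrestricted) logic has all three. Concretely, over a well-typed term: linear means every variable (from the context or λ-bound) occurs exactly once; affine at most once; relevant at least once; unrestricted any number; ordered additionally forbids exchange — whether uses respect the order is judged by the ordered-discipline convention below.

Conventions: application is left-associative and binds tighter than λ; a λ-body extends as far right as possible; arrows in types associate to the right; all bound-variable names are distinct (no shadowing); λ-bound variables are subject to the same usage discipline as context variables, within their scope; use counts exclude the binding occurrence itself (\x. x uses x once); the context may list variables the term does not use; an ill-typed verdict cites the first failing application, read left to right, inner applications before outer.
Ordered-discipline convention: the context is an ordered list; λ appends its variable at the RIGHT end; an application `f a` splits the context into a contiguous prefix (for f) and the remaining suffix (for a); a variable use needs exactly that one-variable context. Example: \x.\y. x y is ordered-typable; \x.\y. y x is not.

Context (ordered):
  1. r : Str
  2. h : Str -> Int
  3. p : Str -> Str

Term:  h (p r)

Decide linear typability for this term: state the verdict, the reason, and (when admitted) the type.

yes — each of r, h, p used exactly once; term : Int
counts: r=1, h=1, p=1
uses in reading order: h, p, r
typing: well-typed — term : Int
all disciplines: ordered ✗, linear ✓, affine ✓, relevant ✓, unrestricted ✓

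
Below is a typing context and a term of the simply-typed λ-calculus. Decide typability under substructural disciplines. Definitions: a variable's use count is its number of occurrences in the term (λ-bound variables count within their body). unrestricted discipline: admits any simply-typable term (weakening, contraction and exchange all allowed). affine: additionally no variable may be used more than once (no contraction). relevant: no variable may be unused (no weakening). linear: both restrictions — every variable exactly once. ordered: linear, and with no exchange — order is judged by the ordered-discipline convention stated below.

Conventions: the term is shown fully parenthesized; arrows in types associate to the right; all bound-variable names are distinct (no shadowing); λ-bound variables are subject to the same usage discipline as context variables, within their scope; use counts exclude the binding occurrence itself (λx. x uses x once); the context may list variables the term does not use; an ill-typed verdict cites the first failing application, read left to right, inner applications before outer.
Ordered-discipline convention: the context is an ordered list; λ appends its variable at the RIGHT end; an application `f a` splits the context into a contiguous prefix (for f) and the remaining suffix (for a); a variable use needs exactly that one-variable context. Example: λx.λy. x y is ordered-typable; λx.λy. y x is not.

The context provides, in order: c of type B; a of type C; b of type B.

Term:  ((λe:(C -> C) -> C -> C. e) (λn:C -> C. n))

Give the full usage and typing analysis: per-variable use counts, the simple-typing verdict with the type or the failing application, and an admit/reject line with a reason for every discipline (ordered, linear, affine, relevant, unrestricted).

usage: c ×0, a ×0, b ×0, e (λ-bound) ×1, n (λ-bound) ×1
use order (left to right): e, n
typing: ✓ — (C -> C) -> C -> C
ordered: ✗ — needs weakening: c, a, b unused
linear: ✗ — needs weakening: c, a, b unused
affine: ✓ — at most one use each (c, a, b, e, n)
relevant: ✗ — needs weakening: c, a, b unused
unrestricted: ✓ — simply typable at (C -> C) -> C -> C; W, C, E all held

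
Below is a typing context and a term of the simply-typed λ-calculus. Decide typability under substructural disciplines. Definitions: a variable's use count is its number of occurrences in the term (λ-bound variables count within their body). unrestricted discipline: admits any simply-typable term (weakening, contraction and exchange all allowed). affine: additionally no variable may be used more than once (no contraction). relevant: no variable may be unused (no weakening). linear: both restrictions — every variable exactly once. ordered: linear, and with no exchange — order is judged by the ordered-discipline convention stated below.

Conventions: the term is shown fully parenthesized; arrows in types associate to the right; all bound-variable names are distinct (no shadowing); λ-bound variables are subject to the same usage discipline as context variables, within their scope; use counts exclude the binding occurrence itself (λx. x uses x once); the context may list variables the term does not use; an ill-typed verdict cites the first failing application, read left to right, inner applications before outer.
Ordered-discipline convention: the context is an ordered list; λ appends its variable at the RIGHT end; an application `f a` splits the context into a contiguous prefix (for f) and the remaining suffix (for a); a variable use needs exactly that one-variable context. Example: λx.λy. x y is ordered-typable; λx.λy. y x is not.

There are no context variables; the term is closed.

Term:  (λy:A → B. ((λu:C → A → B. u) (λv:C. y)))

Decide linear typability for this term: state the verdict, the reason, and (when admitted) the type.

no — v never used (weakening)
variable uses: y (bound): 1, u (bound): 1, v (bound): 0
left-to-right use order: u, y
typing: ✓ — (A → B) → C → A → B
per-discipline verdicts: ordered ✗, linear ✗, affine ✓, relevant ✗, unrestricted ✓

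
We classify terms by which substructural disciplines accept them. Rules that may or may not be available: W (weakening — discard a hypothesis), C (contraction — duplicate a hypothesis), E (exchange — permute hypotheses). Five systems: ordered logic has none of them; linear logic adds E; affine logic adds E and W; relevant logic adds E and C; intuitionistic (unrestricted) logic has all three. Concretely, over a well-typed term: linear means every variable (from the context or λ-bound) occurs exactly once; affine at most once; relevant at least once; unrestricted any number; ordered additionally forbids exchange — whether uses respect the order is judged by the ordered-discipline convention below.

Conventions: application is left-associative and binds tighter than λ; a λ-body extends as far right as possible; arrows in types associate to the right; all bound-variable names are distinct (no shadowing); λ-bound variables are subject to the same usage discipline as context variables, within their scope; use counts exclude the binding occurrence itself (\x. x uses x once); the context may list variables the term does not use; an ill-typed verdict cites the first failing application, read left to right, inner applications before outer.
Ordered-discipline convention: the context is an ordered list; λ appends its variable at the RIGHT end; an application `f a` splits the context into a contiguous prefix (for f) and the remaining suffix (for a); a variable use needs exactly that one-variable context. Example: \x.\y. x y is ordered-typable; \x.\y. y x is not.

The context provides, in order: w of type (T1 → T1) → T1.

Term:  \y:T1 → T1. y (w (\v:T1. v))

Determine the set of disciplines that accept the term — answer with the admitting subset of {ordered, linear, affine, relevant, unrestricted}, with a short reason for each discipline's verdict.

admitting disciplines: linear, affine, relevant, unrestricted
variable uses: w ×1, y (λ-bound) ×1, v (λ-bound) ×1
uses in reading order: y, w, v
typing: well-typed — term : (T1 → T1) → T1
ordered: ✗, no contiguous prefix/suffix split fits y, w, v
linear: ✓, each of w, y, v used exactly once
affine: ✓, none of w, y, v used more than once
relevant: ✓, none of w, y, v goes unused
unrestricted: ✓, simply typable at (T1 → T1) → T1; W, C, E all held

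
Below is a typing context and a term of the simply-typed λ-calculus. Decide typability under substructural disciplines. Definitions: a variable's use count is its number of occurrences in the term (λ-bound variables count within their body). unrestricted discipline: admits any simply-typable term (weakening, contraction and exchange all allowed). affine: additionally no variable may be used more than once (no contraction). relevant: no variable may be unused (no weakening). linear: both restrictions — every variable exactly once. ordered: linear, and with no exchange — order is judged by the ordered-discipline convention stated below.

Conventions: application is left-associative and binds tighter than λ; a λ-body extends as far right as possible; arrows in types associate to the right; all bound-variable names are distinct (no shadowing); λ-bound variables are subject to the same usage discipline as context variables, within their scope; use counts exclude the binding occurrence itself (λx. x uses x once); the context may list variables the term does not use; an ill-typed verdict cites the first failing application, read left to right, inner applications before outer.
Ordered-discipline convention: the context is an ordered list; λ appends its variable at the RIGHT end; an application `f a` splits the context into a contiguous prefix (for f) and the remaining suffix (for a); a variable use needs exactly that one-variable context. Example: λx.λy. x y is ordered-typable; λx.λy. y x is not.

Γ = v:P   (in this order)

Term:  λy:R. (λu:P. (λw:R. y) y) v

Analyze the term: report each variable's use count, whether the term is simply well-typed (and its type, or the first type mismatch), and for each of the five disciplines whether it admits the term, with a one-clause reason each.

usage: v ×1; y [bound] ×2; u [bound] ×0; w [bound] ×0
order of uses: y, y, v
typing: well-typed at R → R
ordered ✗ (y ×2 used more than once (contraction); u, w never used (weakening))
linear ✗ (y ×2 used more than once (contraction); u, w never used (weakening))
affine ✗ (y ×2 used more than once (contraction))
relevant ✗ (u, w never used (weakening))
unrestricted ✓ (typability at R → R is all that's needed)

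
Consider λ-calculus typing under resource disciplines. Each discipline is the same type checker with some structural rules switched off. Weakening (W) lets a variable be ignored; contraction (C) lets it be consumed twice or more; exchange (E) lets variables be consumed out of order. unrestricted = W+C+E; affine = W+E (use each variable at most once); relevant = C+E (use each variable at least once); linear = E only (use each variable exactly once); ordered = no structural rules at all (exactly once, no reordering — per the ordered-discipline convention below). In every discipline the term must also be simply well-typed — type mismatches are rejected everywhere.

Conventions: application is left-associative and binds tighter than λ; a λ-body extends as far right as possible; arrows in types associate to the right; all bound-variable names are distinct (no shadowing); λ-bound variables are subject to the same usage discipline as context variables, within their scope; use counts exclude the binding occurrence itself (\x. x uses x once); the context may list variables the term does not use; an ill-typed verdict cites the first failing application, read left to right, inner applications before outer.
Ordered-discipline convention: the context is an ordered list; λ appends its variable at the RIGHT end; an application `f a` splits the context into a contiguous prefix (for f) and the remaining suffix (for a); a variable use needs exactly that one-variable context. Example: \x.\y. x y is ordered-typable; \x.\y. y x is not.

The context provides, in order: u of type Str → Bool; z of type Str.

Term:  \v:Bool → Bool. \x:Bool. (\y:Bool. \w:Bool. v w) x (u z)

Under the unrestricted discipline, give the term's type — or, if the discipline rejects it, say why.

term : (Bool → Bool) → Bool → Bool
variable uses: u: 1; z: 1; v (bound): 1; x (bound): 1; y (bound): 0; w (bound): 1
left-to-right use order: v, w, x, u, z
typing: well-typed at (Bool → Bool) → Bool → Bool
all disciplines: ordered ✗; linear ✗; affine ✓; relevant ✗; unrestricted ✓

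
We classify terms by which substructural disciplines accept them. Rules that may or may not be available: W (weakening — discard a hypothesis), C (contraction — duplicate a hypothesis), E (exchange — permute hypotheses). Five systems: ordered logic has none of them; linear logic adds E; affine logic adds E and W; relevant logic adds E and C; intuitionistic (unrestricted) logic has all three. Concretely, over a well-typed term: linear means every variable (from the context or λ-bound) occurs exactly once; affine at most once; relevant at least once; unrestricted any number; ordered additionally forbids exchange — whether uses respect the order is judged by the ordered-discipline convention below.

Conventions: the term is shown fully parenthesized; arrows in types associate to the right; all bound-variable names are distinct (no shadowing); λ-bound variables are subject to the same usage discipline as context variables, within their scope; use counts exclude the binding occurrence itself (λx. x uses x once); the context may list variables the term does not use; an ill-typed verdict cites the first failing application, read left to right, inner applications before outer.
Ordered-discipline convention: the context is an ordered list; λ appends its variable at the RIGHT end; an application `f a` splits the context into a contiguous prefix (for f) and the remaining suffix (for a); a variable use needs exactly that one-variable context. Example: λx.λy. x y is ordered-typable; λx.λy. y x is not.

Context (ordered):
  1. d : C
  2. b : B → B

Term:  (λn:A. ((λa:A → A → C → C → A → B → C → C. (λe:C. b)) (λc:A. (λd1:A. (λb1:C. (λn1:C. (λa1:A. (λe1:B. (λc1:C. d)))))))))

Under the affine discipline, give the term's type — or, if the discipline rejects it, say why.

term : A → C → B → B
counts: d=1, b=1, n (bound)=0, a (bound)=0, e (bound)=0, c (bound)=0, d1 (bound)=0, b1 (bound)=0, n1 (bound)=0, a1 (bound)=0, e1 (bound)=0, c1 (bound)=0
order of uses: b, d
typing: well-typed at A → C → B → B
summary: ordered ✗ · linear ✗ · affine ✓ · relevant ✗ · unrestricted ✓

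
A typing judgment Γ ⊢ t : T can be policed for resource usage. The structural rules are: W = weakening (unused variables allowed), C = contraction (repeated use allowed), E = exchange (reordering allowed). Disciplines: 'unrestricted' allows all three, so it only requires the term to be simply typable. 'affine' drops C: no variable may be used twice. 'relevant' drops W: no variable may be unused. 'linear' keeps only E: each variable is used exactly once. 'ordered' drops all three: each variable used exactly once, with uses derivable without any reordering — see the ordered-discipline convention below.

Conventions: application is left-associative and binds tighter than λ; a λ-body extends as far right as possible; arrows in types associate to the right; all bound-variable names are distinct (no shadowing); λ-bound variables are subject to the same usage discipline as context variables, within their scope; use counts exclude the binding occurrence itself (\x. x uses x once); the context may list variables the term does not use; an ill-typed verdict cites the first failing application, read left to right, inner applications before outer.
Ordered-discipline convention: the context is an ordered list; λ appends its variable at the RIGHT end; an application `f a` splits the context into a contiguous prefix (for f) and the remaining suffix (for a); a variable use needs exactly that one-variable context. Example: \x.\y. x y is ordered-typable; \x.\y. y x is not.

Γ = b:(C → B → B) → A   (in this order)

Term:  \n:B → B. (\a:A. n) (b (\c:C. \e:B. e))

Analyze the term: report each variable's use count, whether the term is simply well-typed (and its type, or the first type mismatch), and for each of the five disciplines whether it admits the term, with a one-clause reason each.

use counts: b: 1, n (bound): 1, a (bound): 0, c (bound): 0, e (bound): 1
uses in reading order: n, b, e
typing: the term checks, with type (B → B) → B → B
ordered ✗ (needs weakening: a, c unused)
linear ✗ (needs weakening: a, c unused)
affine ✓ (b, n, a, c, e: no repeats, contraction unneeded)
relevant ✗ (needs weakening: a, c unused)
unrestricted ✓ (typability at (B → B) → B → B is all that's needed)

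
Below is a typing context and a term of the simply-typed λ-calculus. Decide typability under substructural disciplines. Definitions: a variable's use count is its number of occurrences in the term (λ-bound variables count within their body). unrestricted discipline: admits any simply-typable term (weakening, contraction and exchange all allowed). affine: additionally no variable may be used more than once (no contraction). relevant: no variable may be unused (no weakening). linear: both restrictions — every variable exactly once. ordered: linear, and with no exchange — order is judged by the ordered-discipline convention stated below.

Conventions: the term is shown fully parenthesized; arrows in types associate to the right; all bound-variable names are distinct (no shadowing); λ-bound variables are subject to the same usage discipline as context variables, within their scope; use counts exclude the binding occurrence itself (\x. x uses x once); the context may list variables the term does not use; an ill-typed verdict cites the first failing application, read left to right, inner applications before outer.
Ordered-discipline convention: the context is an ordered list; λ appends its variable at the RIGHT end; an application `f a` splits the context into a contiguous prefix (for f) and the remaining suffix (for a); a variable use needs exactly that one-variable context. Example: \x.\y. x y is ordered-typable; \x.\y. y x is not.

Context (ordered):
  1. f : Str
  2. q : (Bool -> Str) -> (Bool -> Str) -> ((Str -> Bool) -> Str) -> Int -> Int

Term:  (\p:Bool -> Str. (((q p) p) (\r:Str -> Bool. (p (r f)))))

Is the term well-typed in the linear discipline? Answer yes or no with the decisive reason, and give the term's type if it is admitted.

no — needs contraction — p ×3
variable uses: f ×1; q ×1; p [bound] ×3; r [bound] ×1
order of uses: q, p, p, p, r, f
typing: ✓ — (Bool -> Str) -> Int -> Int
across the five disciplines: ordered ✗; linear ✗; affine ✗; relevant ✓; unrestricted ✓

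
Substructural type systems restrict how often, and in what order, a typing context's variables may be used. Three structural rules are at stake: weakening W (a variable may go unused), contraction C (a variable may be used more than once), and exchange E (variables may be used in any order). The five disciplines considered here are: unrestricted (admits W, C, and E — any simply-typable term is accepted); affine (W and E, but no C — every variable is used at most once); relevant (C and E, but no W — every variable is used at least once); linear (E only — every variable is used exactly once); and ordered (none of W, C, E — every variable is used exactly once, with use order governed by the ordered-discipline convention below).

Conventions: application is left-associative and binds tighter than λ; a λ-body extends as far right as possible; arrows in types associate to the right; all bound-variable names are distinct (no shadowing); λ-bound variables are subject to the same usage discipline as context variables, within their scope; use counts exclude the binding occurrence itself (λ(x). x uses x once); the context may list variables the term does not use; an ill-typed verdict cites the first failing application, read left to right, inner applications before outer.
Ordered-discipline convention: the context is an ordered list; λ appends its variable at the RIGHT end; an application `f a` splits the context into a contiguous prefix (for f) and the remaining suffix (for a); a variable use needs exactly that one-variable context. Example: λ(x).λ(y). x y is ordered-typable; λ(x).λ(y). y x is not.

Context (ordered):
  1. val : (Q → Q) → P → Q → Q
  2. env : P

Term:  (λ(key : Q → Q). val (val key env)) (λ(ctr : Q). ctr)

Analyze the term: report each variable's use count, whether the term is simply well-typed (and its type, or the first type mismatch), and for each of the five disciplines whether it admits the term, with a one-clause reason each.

counts: val ×2, env ×1, key [bound] ×1, ctr [bound] ×1
left-to-right use order: val, val, key, env, ctr
typing: ✓ — P → Q → Q
ordered: ✗, repeated use of val ×2
linear: ✗, repeated use of val ×2
affine: ✗, repeated use of val ×2
relevant: ✓, none of val, env, key, ctr goes unused
unrestricted: ✓, type-checks (P → Q → Q) and nothing is barred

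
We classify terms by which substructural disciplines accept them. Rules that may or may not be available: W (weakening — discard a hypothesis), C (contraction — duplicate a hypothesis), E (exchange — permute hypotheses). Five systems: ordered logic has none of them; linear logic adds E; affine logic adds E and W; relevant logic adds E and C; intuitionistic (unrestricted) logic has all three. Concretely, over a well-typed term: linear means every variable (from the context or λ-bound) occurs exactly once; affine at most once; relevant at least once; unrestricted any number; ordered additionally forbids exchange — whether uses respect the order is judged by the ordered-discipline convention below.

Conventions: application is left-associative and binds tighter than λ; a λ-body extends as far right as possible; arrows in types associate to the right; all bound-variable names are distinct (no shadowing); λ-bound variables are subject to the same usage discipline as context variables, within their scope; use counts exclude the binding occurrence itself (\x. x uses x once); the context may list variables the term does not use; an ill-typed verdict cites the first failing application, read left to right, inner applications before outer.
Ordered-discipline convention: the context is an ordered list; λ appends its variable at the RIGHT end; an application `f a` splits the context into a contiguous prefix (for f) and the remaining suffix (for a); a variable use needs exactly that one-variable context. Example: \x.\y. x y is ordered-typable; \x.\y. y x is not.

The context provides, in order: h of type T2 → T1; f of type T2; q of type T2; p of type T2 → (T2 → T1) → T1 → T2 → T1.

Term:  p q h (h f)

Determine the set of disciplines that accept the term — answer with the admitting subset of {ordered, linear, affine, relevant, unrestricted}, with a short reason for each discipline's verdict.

admitted in: relevant, unrestricted
variable uses: h: 2; f: 1; q: 1; p: 1
left-to-right use order: p, q, h, h, f
typing: the term checks, with type T2 → T1
ordered: ✗ — needs contraction — h ×2
linear: ✗ — needs contraction — h ×2
affine: ✗ — needs contraction — h ×2
relevant: ✓ — h, f, q, p: all used, weakening unneeded
unrestricted: ✓ — typability at T2 → T1 is all that's needed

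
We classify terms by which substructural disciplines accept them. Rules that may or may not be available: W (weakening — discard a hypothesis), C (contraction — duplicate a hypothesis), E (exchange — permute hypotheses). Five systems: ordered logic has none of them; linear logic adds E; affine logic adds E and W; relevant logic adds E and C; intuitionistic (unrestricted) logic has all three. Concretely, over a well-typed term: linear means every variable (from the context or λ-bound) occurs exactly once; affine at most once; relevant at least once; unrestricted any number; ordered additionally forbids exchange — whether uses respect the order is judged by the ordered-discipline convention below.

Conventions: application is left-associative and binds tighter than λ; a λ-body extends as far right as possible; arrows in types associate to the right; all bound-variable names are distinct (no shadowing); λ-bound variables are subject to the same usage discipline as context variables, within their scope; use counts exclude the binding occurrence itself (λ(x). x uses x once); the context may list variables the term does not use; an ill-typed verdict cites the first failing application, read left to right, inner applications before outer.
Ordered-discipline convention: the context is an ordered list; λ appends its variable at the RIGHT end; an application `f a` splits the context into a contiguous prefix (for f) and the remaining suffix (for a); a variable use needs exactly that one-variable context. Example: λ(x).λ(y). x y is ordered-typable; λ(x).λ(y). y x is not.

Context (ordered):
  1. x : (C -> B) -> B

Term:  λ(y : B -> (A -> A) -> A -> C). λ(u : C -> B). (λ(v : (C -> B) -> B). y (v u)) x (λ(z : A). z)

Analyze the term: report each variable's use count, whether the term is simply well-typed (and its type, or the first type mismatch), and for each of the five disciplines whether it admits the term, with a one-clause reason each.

use counts: x: 1×; y [bound]: 1×; u [bound]: 1×; v [bound]: 1×; z [bound]: 1×
uses in reading order: y, v, u, x, z
typing: ✓ — (B -> (A -> A) -> A -> C) -> (C -> B) -> A -> C
ordered ✗ (use order y, v, u, x, z needs exchange)
linear ✓ (each of x, y, u, v, z used exactly once)
affine ✓ (at most one use each (x, y, u, v, z))
relevant ✓ (at least one use each (x, y, u, v, z))
unrestricted ✓ (well-typed at (B -> (A -> A) -> A -> C) -> (C -> B) -> A -> C; no restrictions here)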